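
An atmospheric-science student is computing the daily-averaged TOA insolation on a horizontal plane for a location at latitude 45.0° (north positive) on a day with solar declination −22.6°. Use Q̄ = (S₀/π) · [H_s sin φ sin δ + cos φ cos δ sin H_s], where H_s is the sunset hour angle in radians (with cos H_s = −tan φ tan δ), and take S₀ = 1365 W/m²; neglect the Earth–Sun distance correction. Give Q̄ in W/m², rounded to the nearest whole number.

The sunset hour angle satisfies cos H_s = −tan φ tan δ = 0.4163, giving H_s = 65.40°. In radians, H_s = 1.1414.
H_s sin φ sin δ = 1.1414 × 0.7071 × -0.3843 = -0.3102.
cos φ cos δ sin H_s = 0.7071 × 0.9232 × 0.9092 = 0.5935.
Q̄ = (1365/π) × (-0.3102 + 0.5935) = 434.49 × 0.2833 = 123.09 W/m².

123 W/m²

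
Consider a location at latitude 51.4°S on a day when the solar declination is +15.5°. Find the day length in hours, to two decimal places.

The sunset hour angle satisfies cos H_s = −tan φ tan δ = 0.3474, giving H_s = 69.67°.
Day length = 2 H_s / 15° h⁻¹ = 139.34° / 15 = 9.289 h.

9.29 hours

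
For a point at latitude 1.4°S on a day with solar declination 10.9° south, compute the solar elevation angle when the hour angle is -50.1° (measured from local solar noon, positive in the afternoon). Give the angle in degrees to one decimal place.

cos θ_z = sin(-1.4°) sin(-10.9°) + cos(-1.4°) cos(-10.9°) cos(-50.10°) = 0.0046 + 0.6297 = 0.6343.
θ_z = arccos(0.6343) = 50.63°, so the elevation is 90° − 50.63° = 39.37°.

39.4°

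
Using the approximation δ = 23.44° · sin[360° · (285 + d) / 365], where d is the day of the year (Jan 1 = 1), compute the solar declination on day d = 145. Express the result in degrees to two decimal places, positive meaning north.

+21.09°

360 × (285 + 145) / 365 = 424.110°; sin(424.110°) = 0.8996.
δ = 23.44 × 0.8996 = 21.087° ≈ +21.09°.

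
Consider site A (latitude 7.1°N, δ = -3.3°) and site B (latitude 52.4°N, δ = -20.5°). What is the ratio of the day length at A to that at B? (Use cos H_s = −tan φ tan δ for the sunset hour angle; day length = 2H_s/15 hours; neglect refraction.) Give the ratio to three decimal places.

A: H_s = arccos(−tan 7.1° · tan -3.3°) = 89.59°, so 2H_s/15 = 11.9453 h.
B: H_s = arccos(−tan 52.4° · tan -20.5°) = 60.95°, so 2H_s/15 = 8.1267 h.
Ratio A/B = 11.9453 / 8.1267 = 1.4699.

1.470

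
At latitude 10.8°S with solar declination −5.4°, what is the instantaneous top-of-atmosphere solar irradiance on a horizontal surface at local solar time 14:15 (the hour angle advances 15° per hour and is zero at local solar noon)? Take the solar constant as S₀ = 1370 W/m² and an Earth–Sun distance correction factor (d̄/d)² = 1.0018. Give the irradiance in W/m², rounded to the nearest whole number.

Hour angle H = 15° × (14.25 − 12) = 33.75°.
cos θ_z = sin φ sin δ + cos φ cos δ cos H = (-0.1874)(-0.0941) + (0.9823)(0.9956)(0.8315) = 0.8308.
Top-of-atmosphere irradiance = S₀ (d̄/d)² cos θ_z = 1370 × 1.0018 × 0.8308 = 1140.24 W/m².

1140 W/m²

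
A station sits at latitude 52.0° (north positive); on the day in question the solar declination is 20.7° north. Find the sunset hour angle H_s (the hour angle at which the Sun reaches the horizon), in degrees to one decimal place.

118.9°

cos H_s = −tan(52.0°) · tan(20.7°) = -0.4836, so H_s = arccos(-0.4836) = 118.92°.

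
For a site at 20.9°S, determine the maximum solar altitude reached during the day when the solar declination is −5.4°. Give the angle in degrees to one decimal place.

At local solar noon the hour angle is zero, so the elevation is 90° − |φ − δ| = 90° − |-20.9° − (-5.4°)| = 90° − 15.5° = 74.5°.

74.5°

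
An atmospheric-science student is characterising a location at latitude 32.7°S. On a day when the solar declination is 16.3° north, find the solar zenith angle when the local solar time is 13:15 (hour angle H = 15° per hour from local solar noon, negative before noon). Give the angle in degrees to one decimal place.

52.2°

Hour angle H = 15° × (13.25 − 12) = 18.75°.
With φ = -32.7°, δ = 16.3°, H = 18.75°: sin φ sin δ = -0.1516, cos φ cos δ cos H = 0.7648, so cos θ_z = 0.6132.
θ_z = arccos(0.6132) = 52.18°.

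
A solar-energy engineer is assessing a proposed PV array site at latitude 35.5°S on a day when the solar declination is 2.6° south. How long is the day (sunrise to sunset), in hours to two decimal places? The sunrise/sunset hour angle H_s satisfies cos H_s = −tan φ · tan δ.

12.25 hours

The sunset hour angle satisfies cos H_s = −tan φ tan δ = -0.0324, giving H_s = 91.86°.
Day length = 2 H_s / 15° h⁻¹ = 183.72° / 15 = 12.248 h.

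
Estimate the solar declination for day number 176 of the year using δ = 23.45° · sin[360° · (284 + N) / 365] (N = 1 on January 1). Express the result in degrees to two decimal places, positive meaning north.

+23.40°

360 × (284 + 176) / 365 = 453.699°; sin(453.699°) = 0.9979.
δ = 23.45 × 0.9979 = 23.401° ≈ +23.40°.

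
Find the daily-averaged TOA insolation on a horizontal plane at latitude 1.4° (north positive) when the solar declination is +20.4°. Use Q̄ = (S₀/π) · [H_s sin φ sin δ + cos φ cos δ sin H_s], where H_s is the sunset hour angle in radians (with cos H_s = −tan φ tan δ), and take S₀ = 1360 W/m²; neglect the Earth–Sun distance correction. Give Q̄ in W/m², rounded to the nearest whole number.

cos H_s = −tan(1.4°) · tan(20.4°) = -0.0091, so H_s = arccos(-0.0091) = 90.52°. In radians, H_s = 1.5799.
H_s sin φ sin δ = 1.5799 × 0.0244 × 0.3486 = 0.0134.
cos φ cos δ sin H_s = 0.9997 × 0.9373 × 1.0000 = 0.9370.
Q̄ = (1360/π) × (0.0134 + 0.9370) = 432.90 × 0.9504 = 411.43 W/m².

411 W/m²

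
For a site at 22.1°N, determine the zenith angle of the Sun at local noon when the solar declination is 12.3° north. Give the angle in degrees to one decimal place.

9.8°

At local solar noon the hour angle is zero, so the zenith angle is |φ − δ| = |22.1° − (12.3°)| = 9.8°.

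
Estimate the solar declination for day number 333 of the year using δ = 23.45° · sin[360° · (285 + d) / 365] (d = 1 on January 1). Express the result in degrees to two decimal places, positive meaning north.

360 × (285 + 333) / 365 = 609.534°; sin(609.534°) = -0.9369.
δ = 23.45 × -0.9369 = -21.970° ≈ -21.97°.

-21.97°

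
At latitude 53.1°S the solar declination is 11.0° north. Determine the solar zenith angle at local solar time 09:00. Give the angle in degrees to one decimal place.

Hour angle H = 15° × (9 − 12) = -45.00°.
cos θ_z = sin φ sin δ + cos φ cos δ cos H = (-0.7997)(0.1908) + (0.6004)(0.9816)(0.7071) = 0.2641.
θ_z = arccos(0.2641) = 74.69°.

74.7°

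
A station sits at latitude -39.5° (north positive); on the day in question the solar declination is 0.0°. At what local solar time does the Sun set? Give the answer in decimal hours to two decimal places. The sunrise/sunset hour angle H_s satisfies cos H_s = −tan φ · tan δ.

cos H_s = −tan(-39.5°) · tan(0.0°) = 0.0000, so H_s = arccos(0.0000) = 90.00°.
Sunset is at 12 + H_s/15 = 12 + 6.000 = 18.000 h local solar time.

18.00 h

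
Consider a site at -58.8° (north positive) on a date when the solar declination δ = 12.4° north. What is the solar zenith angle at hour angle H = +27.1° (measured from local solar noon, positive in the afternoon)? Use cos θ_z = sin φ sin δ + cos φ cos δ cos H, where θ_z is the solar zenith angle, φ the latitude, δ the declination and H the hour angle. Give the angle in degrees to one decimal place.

cos θ_z = sin φ sin δ + cos φ cos δ cos H = (-0.8554)(0.2147) + (0.5180)(0.9767)(0.8902) = 0.2667.
θ_z = arccos(0.2667) = 74.53°.

74.5°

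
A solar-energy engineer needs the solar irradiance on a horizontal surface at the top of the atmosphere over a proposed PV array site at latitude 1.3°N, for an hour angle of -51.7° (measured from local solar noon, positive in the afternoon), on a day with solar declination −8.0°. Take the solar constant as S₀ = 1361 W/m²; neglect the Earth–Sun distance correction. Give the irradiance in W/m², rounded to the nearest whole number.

With φ = 1.3°, δ = -8.0°, H = -51.70°: sin φ sin δ = -0.0032, cos φ cos δ cos H = 0.6136, so cos θ_z = 0.6104.
Top-of-atmosphere irradiance = S₀ cos θ_z = 1361 × 0.6104 = 830.75 W/m².

831 W/m²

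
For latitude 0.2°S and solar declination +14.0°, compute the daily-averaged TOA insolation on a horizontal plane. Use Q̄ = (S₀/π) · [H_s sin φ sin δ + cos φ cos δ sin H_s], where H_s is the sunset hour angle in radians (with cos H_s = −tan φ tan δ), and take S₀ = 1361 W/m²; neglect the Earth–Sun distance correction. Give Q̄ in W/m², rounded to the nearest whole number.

420 W/m²

−tan φ tan δ = −(-0.0035)(0.2493) = 0.0009; H_s = arccos(0.0009) = 89.95°. In radians, H_s = 1.5699.
H_s sin φ sin δ = 1.5699 × -0.0035 × 0.2419 = -0.0013.
cos φ cos δ sin H_s = 1.0000 × 0.9703 × 1.0000 = 0.9703.
Q̄ = (1361/π) × (-0.0013 + 0.9703) = 433.22 × 0.9690 = 419.79 W/m².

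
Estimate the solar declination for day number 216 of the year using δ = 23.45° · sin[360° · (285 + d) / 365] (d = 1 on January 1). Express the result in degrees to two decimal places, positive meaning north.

360 × (285 + 216) / 365 = 494.137°; sin(494.137°) = 0.7177.
δ = 23.45 × 0.7177 = 16.830° ≈ +16.83°.

+16.83°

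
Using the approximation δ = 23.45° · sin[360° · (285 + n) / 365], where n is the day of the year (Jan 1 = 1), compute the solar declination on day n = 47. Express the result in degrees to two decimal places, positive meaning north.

360 × (285 + 47) / 365 = 327.452°; sin(327.452°) = -0.5380.
δ = 23.45 × -0.5380 = -12.616° ≈ -12.62°.

-12.62°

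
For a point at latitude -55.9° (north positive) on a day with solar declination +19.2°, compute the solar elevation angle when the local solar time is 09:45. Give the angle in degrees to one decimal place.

9.7°

Hour angle H = 15° × (9.75 − 12) = -33.75°.
cos θ_z = sin(-55.9°) sin(19.2°) + cos(-55.9°) cos(19.2°) cos(-33.75°) = -0.2723 + 0.4402 = 0.1679.
θ_z = arccos(0.1679) = 80.33°, so the elevation is 90° − 80.33° = 9.67°.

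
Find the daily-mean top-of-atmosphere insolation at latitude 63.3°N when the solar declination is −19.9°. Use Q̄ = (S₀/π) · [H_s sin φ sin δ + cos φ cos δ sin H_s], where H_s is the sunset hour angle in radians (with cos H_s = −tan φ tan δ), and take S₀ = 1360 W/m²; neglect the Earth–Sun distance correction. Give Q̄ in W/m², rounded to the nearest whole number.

26 W/m²

−tan φ tan δ = −(1.9883)(-0.3620) = 0.7198; H_s = arccos(0.7198) = 43.96°. In radians, H_s = 0.7672.
H_s sin φ sin δ = 0.7672 × 0.8934 × -0.3404 = -0.2333.
cos φ cos δ sin H_s = 0.4493 × 0.9403 × 0.6941 = 0.2932.
Q̄ = (1360/π) × (-0.2333 + 0.2932) = 432.90 × 0.0599 = 25.93 W/m².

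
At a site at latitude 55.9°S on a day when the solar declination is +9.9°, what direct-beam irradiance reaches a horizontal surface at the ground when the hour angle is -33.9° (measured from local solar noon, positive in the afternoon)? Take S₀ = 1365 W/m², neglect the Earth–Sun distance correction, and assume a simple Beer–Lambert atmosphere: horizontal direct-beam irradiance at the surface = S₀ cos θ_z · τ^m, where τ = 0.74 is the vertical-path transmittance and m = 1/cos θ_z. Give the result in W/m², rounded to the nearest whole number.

With φ = -55.9°, δ = 9.9°, H = -33.90°: sin φ sin δ = -0.1424, cos φ cos δ cos H = 0.4584, so cos θ_z = 0.3160.
Air mass m = 1/cos θ_z = 1/0.3160 = 3.165; τ^m = 0.74^3.165 = 0.3856.
Surface direct beam = 1365 × 0.3160 × 0.3856 = 166.32 W/m².

166 W/m²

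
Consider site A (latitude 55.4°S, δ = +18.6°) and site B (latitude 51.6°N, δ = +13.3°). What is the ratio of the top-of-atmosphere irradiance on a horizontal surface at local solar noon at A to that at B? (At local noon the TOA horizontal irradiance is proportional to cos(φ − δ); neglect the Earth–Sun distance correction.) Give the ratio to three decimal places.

A: cos θ_z = cos(-55.4° − (18.6°)) = 0.2756.
B: cos θ_z = cos(51.6° − (13.3°)) = 0.7848.
Ratio A/B = 0.2756 / 0.7848 = 0.3512.

0.351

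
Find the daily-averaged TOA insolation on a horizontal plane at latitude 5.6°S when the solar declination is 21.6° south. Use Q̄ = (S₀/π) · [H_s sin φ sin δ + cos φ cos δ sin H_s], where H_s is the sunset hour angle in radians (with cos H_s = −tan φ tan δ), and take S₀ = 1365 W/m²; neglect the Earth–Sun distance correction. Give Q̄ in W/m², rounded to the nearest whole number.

The sunset hour angle satisfies cos H_s = −tan φ tan δ = -0.0388, giving H_s = 92.22°. In radians, H_s = 1.6095.
H_s sin φ sin δ = 1.6095 × -0.0976 × -0.3681 = 0.0578.
cos φ cos δ sin H_s = 0.9952 × 0.9298 × 0.9993 = 0.9247.
Q̄ = (1365/π) × (0.0578 + 0.9247) = 434.49 × 0.9825 = 426.89 W/m².

427 W/m²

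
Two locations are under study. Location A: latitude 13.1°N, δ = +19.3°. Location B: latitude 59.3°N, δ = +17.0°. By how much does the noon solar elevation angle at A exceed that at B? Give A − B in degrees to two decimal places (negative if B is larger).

+36.10°

A: 90° − |13.1 − (19.3)| = 83.80°.
B: 90° − |59.3 − (17.0)| = 47.70°.
A − B = 83.80 − 47.70 = 36.10°.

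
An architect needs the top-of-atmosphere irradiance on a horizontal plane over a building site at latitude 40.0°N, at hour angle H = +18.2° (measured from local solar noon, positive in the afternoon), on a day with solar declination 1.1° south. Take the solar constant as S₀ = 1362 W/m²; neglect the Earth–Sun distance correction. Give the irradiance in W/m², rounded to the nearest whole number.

974 W/m²

With φ = 40.0°, δ = -1.1°, H = 18.20°: sin φ sin δ = -0.0123, cos φ cos δ cos H = 0.7276, so cos θ_z = 0.7153.
Top-of-atmosphere irradiance = S₀ cos θ_z = 1362 × 0.7153 = 974.24 W/m².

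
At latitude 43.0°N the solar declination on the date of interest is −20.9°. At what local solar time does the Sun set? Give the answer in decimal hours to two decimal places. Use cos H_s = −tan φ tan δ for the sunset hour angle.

−tan φ tan δ = −(0.9325)(-0.3819) = 0.3561; H_s = arccos(0.3561) = 69.14°.
Sunset is at 12 + H_s/15 = 12 + 4.609 = 16.609 h local solar time.

16.61 h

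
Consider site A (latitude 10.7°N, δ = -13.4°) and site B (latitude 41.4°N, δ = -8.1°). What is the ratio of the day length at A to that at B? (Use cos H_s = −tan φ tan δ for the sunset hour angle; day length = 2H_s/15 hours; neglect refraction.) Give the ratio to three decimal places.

A: H_s = arccos(−tan 10.7° · tan -13.4°) = 87.42°, so 2H_s/15 = 11.6560 h.
B: H_s = arccos(−tan 41.4° · tan -8.1°) = 82.79°, so 2H_s/15 = 11.0387 h.
Ratio A/B = 11.6560 / 11.0387 = 1.0559.

1.056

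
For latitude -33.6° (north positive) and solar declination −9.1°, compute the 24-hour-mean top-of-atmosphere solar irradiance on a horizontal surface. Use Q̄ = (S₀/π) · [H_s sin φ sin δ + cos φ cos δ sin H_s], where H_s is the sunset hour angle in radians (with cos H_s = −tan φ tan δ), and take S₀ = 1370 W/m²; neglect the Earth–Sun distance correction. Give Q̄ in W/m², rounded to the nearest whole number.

−tan φ tan δ = −(-0.6644)(-0.1602) = -0.1064; H_s = arccos(-0.1064) = 96.11°. In radians, H_s = 1.6774.
H_s sin φ sin δ = 1.6774 × -0.5534 × -0.1582 = 0.1469.
cos φ cos δ sin H_s = 0.8329 × 0.9874 × 0.9943 = 0.8177.
Q̄ = (1370/π) × (0.1469 + 0.8177) = 436.08 × 0.9646 = 420.64 W/m².

421 W/m²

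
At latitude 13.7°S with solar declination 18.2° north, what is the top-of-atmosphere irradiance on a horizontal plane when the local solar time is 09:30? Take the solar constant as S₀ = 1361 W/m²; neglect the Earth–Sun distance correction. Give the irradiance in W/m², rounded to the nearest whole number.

896 W/m²

Hour angle H = 15° × (9.5 − 12) = -37.50°.
cos θ_z = sin φ sin δ + cos φ cos δ cos H = (-0.2368)(0.3123) + (0.9715)(0.9500)(0.7934) = 0.6583.
Top-of-atmosphere irradiance = S₀ cos θ_z = 1361 × 0.6583 = 895.95 W/m².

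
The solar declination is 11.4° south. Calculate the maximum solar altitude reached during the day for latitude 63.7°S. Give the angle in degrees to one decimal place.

At local solar noon the hour angle is zero, so the elevation is 90° − |φ − δ| = 90° − |-63.7° − (-11.4°)| = 90° − 52.3° = 37.7°.

37.7°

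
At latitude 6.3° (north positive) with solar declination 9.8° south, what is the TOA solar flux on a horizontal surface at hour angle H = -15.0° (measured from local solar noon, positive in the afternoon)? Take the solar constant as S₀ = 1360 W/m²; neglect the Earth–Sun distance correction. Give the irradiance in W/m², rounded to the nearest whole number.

cos θ_z = sin φ sin δ + cos φ cos δ cos H = (0.1097)(-0.1702) + (0.9940)(0.9854)(0.9659) = 0.9274.
Top-of-atmosphere irradiance = S₀ cos θ_z = 1360 × 0.9274 = 1261.26 W/m².

1261 W/m²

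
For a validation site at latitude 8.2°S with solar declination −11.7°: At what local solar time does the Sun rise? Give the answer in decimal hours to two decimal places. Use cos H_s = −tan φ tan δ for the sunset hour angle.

cos H_s = −tan(-8.2°) · tan(-11.7°) = -0.0298, so H_s = arccos(-0.0298) = 91.71°.
Sunrise is at 12 − H_s/15 = 12 − 6.114 = 5.886 h local solar time.

5.89 h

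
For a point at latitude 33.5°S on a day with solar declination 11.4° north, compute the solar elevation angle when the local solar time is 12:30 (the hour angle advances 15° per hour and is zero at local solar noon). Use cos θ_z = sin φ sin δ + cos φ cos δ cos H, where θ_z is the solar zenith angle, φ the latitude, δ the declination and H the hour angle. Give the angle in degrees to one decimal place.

44.5°

Hour angle H = 15° × (12.5 − 12) = 7.50°.
With φ = -33.5°, δ = 11.4°, H = 7.50°: sin φ sin δ = -0.1091, cos φ cos δ cos H = 0.8104, so cos θ_z = 0.7013.
θ_z = arccos(0.7013) = 45.47°, so the elevation is 90° − 45.47° = 44.53°.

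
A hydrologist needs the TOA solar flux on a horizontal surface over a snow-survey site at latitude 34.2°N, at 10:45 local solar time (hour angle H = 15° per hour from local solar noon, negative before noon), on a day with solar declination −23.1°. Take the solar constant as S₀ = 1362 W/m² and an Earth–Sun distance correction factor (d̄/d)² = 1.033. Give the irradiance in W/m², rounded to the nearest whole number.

703 W/m²

Hour angle H = 15° × (10.75 − 12) = -18.75°.
cos θ_z = sin φ sin δ + cos φ cos δ cos H = (0.5621)(-0.3923) + (0.8271)(0.9198)(0.9469) = 0.4999.
Top-of-atmosphere irradiance = S₀ (d̄/d)² cos θ_z = 1362 × 1.033 × 0.4999 = 703.33 W/m².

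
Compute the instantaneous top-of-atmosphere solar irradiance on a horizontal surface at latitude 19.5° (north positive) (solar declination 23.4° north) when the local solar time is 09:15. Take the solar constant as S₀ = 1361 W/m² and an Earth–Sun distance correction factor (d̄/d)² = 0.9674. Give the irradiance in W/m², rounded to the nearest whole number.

Hour angle H = 15° × (9.25 − 12) = -41.25°.
cos θ_z = sin(19.5°) sin(23.4°) + cos(19.5°) cos(23.4°) cos(-41.25°) = 0.1326 + 0.6504 = 0.7830.
Top-of-atmosphere irradiance = S₀ (d̄/d)² cos θ_z = 1361 × 0.9674 × 0.7830 = 1030.92 W/m².

1031 W/m²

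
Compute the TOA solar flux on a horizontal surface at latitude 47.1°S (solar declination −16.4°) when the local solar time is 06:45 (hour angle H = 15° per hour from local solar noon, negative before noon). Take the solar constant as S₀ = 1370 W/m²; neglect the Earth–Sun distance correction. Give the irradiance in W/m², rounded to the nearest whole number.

Hour angle H = 15° × (6.75 − 12) = -78.75°.
With φ = -47.1°, δ = -16.4°, H = -78.75°: sin φ sin δ = 0.2068, cos φ cos δ cos H = 0.1274, so cos θ_z = 0.3342.
Top-of-atmosphere irradiance = S₀ cos θ_z = 1370 × 0.3342 = 457.85 W/m².

458 W/m²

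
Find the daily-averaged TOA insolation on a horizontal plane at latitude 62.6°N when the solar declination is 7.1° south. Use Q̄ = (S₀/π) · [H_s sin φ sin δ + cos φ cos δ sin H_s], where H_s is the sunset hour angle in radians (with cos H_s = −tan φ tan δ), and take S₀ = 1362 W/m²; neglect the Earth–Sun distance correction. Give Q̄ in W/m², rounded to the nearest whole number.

cos H_s = −tan(62.6°) · tan(-7.1°) = 0.2403, so H_s = arccos(0.2403) = 76.10°. In radians, H_s = 1.3282.
H_s sin φ sin δ = 1.3282 × 0.8878 × -0.1236 = -0.1457.
cos φ cos δ sin H_s = 0.4602 × 0.9923 × 0.9707 = 0.4433.
Q̄ = (1362/π) × (-0.1457 + 0.4433) = 433.54 × 0.2976 = 129.02 W/m².

129 W/m²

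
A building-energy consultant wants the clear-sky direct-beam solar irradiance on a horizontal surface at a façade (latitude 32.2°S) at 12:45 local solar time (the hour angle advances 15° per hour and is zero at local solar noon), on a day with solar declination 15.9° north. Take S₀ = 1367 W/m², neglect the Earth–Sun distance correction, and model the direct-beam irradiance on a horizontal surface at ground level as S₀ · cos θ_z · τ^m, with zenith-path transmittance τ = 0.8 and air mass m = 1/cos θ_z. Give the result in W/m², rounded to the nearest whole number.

633 W/m²

Hour angle H = 15° × (12.75 − 12) = 11.25°.
cos θ_z = sin φ sin δ + cos φ cos δ cos H = (-0.5329)(0.2740) + (0.8462)(0.9617)(0.9808) = 0.6522.
Air mass m = 1/cos θ_z = 1/0.6522 = 1.533; τ^m = 0.8^1.533 = 0.7103.
Surface direct beam = 1367 × 0.6522 × 0.7103 = 633.27 W/m².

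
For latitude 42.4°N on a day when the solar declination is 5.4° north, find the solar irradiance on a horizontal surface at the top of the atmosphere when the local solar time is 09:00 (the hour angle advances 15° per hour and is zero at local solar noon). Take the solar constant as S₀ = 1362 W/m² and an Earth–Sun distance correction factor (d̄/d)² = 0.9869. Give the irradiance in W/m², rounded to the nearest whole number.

Hour angle H = 15° × (9 − 12) = -45.00°.
cos θ_z = sin φ sin δ + cos φ cos δ cos H = (0.6743)(0.0941) + (0.7385)(0.9956)(0.7071) = 0.5833.
Top-of-atmosphere irradiance = S₀ (d̄/d)² cos θ_z = 1362 × 0.9869 × 0.5833 = 784.05 W/m².

784 W/m²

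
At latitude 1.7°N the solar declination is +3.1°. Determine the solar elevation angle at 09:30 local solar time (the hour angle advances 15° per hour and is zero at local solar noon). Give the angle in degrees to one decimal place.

Hour angle H = 15° × (9.5 − 12) = -37.50°.
With φ = 1.7°, δ = 3.1°, H = -37.50°: sin φ sin δ = 0.0016, cos φ cos δ cos H = 0.7918, so cos θ_z = 0.7934.
θ_z = arccos(0.7934) = 37.50°, so the elevation is 90° − 37.50° = 52.50°.

52.5°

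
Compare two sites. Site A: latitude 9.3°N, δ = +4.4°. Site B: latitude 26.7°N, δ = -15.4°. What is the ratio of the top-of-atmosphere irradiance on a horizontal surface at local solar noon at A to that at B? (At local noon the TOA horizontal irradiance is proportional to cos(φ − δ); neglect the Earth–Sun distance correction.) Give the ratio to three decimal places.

A: cos θ_z = cos(9.3° − (4.4°)) = 0.9963.
B: cos θ_z = cos(26.7° − (-15.4°)) = 0.7420.
Ratio A/B = 0.9963 / 0.7420 = 1.3427.

1.343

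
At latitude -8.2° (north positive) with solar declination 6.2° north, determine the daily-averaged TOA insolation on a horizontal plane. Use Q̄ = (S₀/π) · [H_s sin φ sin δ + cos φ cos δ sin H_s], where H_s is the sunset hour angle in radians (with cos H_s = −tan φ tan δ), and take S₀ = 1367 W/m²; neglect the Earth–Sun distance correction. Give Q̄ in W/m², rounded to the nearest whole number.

−tan φ tan δ = −(-0.1441)(0.1086) = 0.0156; H_s = arccos(0.0156) = 89.11°. In radians, H_s = 1.5553.
H_s sin φ sin δ = 1.5553 × -0.1426 × 0.1080 = -0.0240.
cos φ cos δ sin H_s = 0.9898 × 0.9942 × 0.9999 = 0.9840.
Q̄ = (1367/π) × (-0.0240 + 0.9840) = 435.13 × 0.9600 = 417.72 W/m².

418 W/m²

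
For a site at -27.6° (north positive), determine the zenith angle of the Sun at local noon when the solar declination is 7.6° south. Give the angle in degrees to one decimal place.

20.0°

At local solar noon the hour angle is zero, so the zenith angle is |φ − δ| = |-27.6° − (-7.6°)| = 20.0°.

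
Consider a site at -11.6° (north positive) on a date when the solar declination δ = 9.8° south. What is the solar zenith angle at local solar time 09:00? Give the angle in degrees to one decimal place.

Hour angle H = 15° × (9 − 12) = -45.00°.
cos θ_z = sin(-11.6°) sin(-9.8°) + cos(-11.6°) cos(-9.8°) cos(-45.00°) = 0.0342 + 0.6826 = 0.7168.
θ_z = arccos(0.7168) = 44.21°.

44.2°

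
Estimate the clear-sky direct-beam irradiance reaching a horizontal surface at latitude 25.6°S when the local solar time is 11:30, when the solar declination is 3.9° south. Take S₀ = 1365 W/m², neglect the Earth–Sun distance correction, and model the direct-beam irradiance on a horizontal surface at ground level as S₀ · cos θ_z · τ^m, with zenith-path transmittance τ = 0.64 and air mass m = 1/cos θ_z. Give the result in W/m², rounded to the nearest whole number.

775 W/m²

Hour angle H = 15° × (11.5 − 12) = -7.50°.
With φ = -25.6°, δ = -3.9°, H = -7.50°: sin φ sin δ = 0.0294, cos φ cos δ cos H = 0.8920, so cos θ_z = 0.9214.
Air mass m = 1/cos θ_z = 1/0.9214 = 1.085; τ^m = 0.64^1.085 = 0.6162.
Surface direct beam = 1365 × 0.9214 × 0.6162 = 775.00 W/m².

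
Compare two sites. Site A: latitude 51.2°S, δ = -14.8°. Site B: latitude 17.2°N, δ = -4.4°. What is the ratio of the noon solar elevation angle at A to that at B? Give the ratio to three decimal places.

0.784

A: 90° − |-51.2 − (-14.8)| = 53.60°.
B: 90° − |17.2 − (-4.4)| = 68.40°.
Ratio A/B = 53.6000 / 68.4000 = 0.7836.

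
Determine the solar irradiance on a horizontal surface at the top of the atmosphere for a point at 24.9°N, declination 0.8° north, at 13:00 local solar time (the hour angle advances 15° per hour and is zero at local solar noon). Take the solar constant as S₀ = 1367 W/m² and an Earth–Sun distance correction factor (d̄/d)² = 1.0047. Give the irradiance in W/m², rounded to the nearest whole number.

Hour angle H = 15° × (13 − 12) = 15.00°.
With φ = 24.9°, δ = 0.8°, H = 15.00°: sin φ sin δ = 0.0059, cos φ cos δ cos H = 0.8761, so cos θ_z = 0.8820.
Top-of-atmosphere irradiance = S₀ (d̄/d)² cos θ_z = 1367 × 1.0047 × 0.8820 = 1211.36 W/m².

1211 W/m²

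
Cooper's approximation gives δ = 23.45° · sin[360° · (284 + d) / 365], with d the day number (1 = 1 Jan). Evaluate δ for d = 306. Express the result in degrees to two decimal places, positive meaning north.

-15.67°

360 × (284 + 306) / 365 = 581.918°; sin(581.918°) = -0.6681.
δ = 23.45 × -0.6681 = -15.667° ≈ -15.67°.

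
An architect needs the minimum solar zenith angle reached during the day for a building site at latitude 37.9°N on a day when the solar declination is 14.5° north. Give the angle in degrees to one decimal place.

At local solar noon the hour angle is zero, so the zenith angle is |φ − δ| = |37.9° − (14.5°)| = 23.4°.

23.4°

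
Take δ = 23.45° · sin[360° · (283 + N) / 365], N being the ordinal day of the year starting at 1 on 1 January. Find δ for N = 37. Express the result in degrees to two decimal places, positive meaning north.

360 × (283 + 37) / 365 = 315.616°; sin(315.616°) = -0.6995.
δ = 23.45 × -0.6995 = -16.403° ≈ -16.40°.

-16.40°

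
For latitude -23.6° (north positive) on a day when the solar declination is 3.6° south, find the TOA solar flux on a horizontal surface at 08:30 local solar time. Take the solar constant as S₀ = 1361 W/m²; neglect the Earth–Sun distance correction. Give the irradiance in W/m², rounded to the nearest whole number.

792 W/m²

Hour angle H = 15° × (8.5 − 12) = -52.50°.
With φ = -23.6°, δ = -3.6°, H = -52.50°: sin φ sin δ = 0.0251, cos φ cos δ cos H = 0.5567, so cos θ_z = 0.5818.
Top-of-atmosphere irradiance = S₀ cos θ_z = 1361 × 0.5818 = 791.83 W/m².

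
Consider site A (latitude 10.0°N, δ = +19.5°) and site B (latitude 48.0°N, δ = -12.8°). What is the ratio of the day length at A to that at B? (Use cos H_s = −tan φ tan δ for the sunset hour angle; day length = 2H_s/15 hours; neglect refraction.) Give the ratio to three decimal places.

A: H_s = arccos(−tan 10.0° · tan 19.5°) = 93.58°, so 2H_s/15 = 12.4773 h.
B: H_s = arccos(−tan 48.0° · tan -12.8°) = 75.38°, so 2H_s/15 = 10.0507 h.
Ratio A/B = 12.4773 / 10.0507 = 1.2414.

1.241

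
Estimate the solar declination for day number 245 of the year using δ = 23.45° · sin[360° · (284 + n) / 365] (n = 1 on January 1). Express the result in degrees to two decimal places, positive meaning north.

+7.34°

360 × (284 + 245) / 365 = 521.753°; sin(521.753°) = 0.3131.
δ = 23.45 × 0.3131 = 7.342° ≈ +7.34°.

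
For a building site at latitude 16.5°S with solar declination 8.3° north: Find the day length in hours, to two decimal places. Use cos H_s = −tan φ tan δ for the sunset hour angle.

cos H_s = −tan(-16.5°) · tan(8.3°) = 0.0432, so H_s = arccos(0.0432) = 87.52°.
Day length = 2 H_s / 15° h⁻¹ = 175.04° / 15 = 11.669 h.

11.67 hours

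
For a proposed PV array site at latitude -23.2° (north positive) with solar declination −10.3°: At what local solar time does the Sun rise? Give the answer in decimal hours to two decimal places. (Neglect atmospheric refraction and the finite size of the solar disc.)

cos H_s = −tan(-23.2°) · tan(-10.3°) = -0.0779, so H_s = arccos(-0.0779) = 94.47°.
Sunrise is at 12 − H_s/15 = 12 − 6.298 = 5.702 h local solar time.

5.70 h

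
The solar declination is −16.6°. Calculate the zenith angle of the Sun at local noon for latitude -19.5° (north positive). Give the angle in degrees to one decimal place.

2.9°

At local solar noon the hour angle is zero, so the zenith angle is |φ − δ| = |-19.5° − (-16.6°)| = 2.9°.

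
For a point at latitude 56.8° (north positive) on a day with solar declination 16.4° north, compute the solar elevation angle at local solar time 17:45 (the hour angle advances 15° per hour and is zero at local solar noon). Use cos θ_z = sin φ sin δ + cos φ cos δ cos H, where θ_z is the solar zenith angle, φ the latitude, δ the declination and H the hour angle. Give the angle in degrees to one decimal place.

Hour angle H = 15° × (17.75 − 12) = 86.25°.
cos θ_z = sin(56.8°) sin(16.4°) + cos(56.8°) cos(16.4°) cos(86.25°) = 0.2363 + 0.0344 = 0.2707.
θ_z = arccos(0.2707) = 74.29°, so the elevation is 90° − 74.29° = 15.71°.

15.7°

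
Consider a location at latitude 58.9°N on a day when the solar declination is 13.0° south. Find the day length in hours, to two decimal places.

−tan φ tan δ = −(1.6577)(-0.2309) = 0.3828; H_s = arccos(0.3828) = 67.49°.
Day length = 2 H_s / 15° h⁻¹ = 134.98° / 15 = 8.999 h.

9.00 hours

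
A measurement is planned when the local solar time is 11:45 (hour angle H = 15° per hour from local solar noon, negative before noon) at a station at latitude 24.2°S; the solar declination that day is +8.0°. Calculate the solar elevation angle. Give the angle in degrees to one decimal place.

Hour angle H = 15° × (11.75 − 12) = -3.75°.
cos θ_z = sin φ sin δ + cos φ cos δ cos H = (-0.4099)(0.1392) + (0.9121)(0.9903)(0.9979) = 0.8443.
θ_z = arccos(0.8443) = 32.40°, so the elevation is 90° − 32.40° = 57.60°.

57.6°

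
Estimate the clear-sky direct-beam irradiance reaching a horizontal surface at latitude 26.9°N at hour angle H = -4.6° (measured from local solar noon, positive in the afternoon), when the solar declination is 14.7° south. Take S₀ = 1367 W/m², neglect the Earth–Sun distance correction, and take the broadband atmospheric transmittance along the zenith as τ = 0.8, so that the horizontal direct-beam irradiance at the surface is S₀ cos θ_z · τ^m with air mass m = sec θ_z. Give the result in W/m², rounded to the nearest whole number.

cos θ_z = sin(26.9°) sin(-14.7°) + cos(26.9°) cos(-14.7°) cos(-4.60°) = -0.1148 + 0.8598 = 0.7450.
Air mass m = 1/cos θ_z = 1/0.7450 = 1.342; τ^m = 0.8^1.342 = 0.7412.
Surface direct beam = 1367 × 0.7450 × 0.7412 = 754.85 W/m².

755 W/m²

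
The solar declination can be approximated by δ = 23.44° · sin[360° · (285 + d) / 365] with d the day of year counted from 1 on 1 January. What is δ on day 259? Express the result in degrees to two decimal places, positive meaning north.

360 × (285 + 259) / 365 = 536.548°; sin(536.548°) = 0.0602.
δ = 23.44 × 0.0602 = 1.411° ≈ +1.41°.

+1.41°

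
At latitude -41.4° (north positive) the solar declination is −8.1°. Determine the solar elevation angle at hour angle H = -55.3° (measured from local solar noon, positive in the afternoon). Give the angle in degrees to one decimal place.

31.1°

cos θ_z = sin(-41.4°) sin(-8.1°) + cos(-41.4°) cos(-8.1°) cos(-55.30°) = 0.0932 + 0.4228 = 0.5160.
θ_z = arccos(0.5160) = 58.94°, so the elevation is 90° − 58.94° = 31.06°.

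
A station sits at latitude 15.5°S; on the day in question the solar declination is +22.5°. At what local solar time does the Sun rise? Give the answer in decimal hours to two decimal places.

6.44 h

cos H_s = −tan(-15.5°) · tan(22.5°) = 0.1149, so H_s = arccos(0.1149) = 83.40°.
Sunrise is at 12 − H_s/15 = 12 − 5.560 = 6.440 h local solar time.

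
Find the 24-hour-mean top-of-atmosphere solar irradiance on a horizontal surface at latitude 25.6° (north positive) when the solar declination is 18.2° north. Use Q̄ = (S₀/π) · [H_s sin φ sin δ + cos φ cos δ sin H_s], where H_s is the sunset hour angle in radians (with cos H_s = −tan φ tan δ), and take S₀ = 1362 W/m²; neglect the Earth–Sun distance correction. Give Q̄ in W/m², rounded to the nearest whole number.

468 W/m²

cos H_s = −tan(25.6°) · tan(18.2°) = -0.1575, so H_s = arccos(-0.1575) = 99.06°. In radians, H_s = 1.7289.
H_s sin φ sin δ = 1.7289 × 0.4321 × 0.3123 = 0.2333.
cos φ cos δ sin H_s = 0.9018 × 0.9500 × 0.9875 = 0.8460.
Q̄ = (1362/π) × (0.2333 + 0.8460) = 433.54 × 1.0793 = 467.92 W/m².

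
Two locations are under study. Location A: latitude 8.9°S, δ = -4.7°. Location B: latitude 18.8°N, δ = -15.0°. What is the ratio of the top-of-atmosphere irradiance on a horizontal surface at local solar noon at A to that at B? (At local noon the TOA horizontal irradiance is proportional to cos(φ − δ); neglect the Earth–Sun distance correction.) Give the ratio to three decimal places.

1.200

A: cos θ_z = cos(-8.9° − (-4.7°)) = 0.9973.
B: cos θ_z = cos(18.8° − (-15.0°)) = 0.8310.
Ratio A/B = 0.9973 / 0.8310 = 1.2001.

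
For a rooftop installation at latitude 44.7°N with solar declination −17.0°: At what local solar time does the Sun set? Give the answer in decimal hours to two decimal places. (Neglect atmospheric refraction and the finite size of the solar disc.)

The sunset hour angle satisfies cos H_s = −tan φ tan δ = 0.3025, giving H_s = 72.39°.
Sunset is at 12 + H_s/15 = 12 + 4.826 = 16.826 h local solar time.

16.83 h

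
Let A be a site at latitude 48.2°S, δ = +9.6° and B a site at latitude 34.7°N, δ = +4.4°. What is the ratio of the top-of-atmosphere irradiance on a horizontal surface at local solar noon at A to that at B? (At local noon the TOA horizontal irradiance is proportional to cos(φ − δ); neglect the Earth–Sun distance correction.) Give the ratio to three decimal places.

A: cos θ_z = cos(-48.2° − (9.6°)) = 0.5329.
B: cos θ_z = cos(34.7° − (4.4°)) = 0.8634.
Ratio A/B = 0.5329 / 0.8634 = 0.6172.

0.617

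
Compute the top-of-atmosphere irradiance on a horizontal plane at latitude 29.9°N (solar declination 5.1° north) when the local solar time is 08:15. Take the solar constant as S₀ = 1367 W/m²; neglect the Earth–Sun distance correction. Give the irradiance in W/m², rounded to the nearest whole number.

Hour angle H = 15° × (8.25 − 12) = -56.25°.
cos θ_z = sin(29.9°) sin(5.1°) + cos(29.9°) cos(5.1°) cos(-56.25°) = 0.0443 + 0.4797 = 0.5240.
Top-of-atmosphere irradiance = S₀ cos θ_z = 1367 × 0.5240 = 716.31 W/m².

716 W/m²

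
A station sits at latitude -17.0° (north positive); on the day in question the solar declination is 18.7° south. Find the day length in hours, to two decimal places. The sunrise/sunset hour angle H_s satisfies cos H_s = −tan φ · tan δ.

cos H_s = −tan(-17.0°) · tan(-18.7°) = -0.1035, so H_s = arccos(-0.1035) = 95.94°.
Day length = 2 H_s / 15° h⁻¹ = 191.88° / 15 = 12.792 h.

12.79 hours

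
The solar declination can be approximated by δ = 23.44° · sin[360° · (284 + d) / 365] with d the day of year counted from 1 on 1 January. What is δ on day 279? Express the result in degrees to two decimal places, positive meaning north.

-6.18°

360 × (284 + 279) / 365 = 555.288°; sin(555.288°) = -0.2637.
δ = 23.44 × -0.2637 = -6.181° ≈ -6.18°.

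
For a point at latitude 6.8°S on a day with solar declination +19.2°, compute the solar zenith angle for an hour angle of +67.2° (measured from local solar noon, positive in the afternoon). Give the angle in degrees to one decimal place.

cos θ_z = sin(-6.8°) sin(19.2°) + cos(-6.8°) cos(19.2°) cos(67.20°) = -0.0389 + 0.3634 = 0.3245.
θ_z = arccos(0.3245) = 71.06°.

71.1°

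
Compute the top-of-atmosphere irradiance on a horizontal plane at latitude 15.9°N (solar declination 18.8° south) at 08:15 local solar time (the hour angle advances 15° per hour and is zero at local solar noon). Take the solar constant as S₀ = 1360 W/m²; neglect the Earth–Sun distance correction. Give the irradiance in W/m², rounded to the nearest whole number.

Hour angle H = 15° × (8.25 − 12) = -56.25°.
cos θ_z = sin φ sin δ + cos φ cos δ cos H = (0.2740)(-0.3223) + (0.9617)(0.9466)(0.5556) = 0.4175.
Top-of-atmosphere irradiance = S₀ cos θ_z = 1360 × 0.4175 = 567.80 W/m².

568 W/m²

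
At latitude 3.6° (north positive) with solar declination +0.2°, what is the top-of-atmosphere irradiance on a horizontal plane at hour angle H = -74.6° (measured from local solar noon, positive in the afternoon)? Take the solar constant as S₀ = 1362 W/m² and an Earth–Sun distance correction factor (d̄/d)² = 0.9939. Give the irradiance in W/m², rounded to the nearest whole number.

With φ = 3.6°, δ = 0.2°, H = -74.60°: sin φ sin δ = 0.0002, cos φ cos δ cos H = 0.2650, so cos θ_z = 0.2652.
Top-of-atmosphere irradiance = S₀ (d̄/d)² cos θ_z = 1362 × 0.9939 × 0.2652 = 359.00 W/m².

359 W/m²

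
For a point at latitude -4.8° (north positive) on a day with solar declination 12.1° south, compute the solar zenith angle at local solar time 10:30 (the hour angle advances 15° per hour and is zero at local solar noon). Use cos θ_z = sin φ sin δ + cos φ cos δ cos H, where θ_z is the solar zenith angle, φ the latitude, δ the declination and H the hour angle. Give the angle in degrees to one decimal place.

Hour angle H = 15° × (10.5 − 12) = -22.50°.
cos θ_z = sin φ sin δ + cos φ cos δ cos H = (-0.0837)(-0.2096) + (0.9965)(0.9778)(0.9239) = 0.9178.
θ_z = arccos(0.9178) = 23.39°.

23.4°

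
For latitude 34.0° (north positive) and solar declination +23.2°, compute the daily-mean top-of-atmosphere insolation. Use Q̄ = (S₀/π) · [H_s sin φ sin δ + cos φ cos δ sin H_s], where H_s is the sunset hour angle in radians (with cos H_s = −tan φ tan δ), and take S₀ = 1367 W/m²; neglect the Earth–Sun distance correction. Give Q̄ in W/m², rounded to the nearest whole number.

496 W/m²

cos H_s = −tan(34.0°) · tan(23.2°) = -0.2891, so H_s = arccos(-0.2891) = 106.80°. In radians, H_s = 1.8640.
H_s sin φ sin δ = 1.8640 × 0.5592 × 0.3939 = 0.4106.
cos φ cos δ sin H_s = 0.8290 × 0.9191 × 0.9573 = 0.7294.
Q̄ = (1367/π) × (0.4106 + 0.7294) = 435.13 × 1.1400 = 496.05 W/m².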